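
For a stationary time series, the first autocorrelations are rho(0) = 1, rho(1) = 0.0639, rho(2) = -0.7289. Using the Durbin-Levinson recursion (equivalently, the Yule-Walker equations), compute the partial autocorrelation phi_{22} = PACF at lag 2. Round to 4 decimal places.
\phi_{22} = -0.7360

The PACF at lag k is phi_{kk}, the last component of the solution
to the Yule-Walker system G_k phi = r_k where
  (G_k)_{ij} = rho(|i - j|), (r_k)_i = rho(i), i,j = 1..k.
Equivalently, Durbin-Levinson gives phi_{kk} iteratively:
  phi_{11} = rho(1)
  phi_{kk} = [rho(k) - sum_{j=1..k-1} phi_{k-1,j} rho(k-j)]
            / [1 - sum_{j=1..k-1} phi_{k-1,j} rho(j)],
  phi_{k,j} = phi_{k-1,j} - phi_{kk} phi_{k-1,k-j},  j = 1..k-1.
Step k = 1:
  phi_11 = rho(1) = 0.0639.
Step k = 2:
  phi_22 = [rho(2) - phi_11 rho(1)] / [1 - phi_11 rho(1)] = [-0.7289 - (0.0639)(0.0639)] / [1 - (0.0639)(0.0639)]
         = -0.73298321 / 0.99591679 = -0.736.
Therefore phi_{22} = -0.7360.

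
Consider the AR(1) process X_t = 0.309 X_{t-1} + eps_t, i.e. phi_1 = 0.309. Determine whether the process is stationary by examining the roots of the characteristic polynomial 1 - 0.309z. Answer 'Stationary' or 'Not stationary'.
\text{Stationary}

The AR(p) characteristic polynomial is P(z) = 1 - 0.309z.
Stationarity requires all roots to lie outside the unit circle, i.e. |z| > 1 for every root.
This is linear in z: 1 + (-0.309) z = 0  =>  z = -1/(-0.309) = 3.236246,  |z| = 3.236246.
Moduli of all roots: 3.2362.
All moduli strictly greater than 1? Yes.
Verdict: Stationary.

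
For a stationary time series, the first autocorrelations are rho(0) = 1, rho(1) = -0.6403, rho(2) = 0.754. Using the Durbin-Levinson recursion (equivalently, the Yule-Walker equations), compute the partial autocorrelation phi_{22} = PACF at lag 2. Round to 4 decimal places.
\phi_{22} = 0.5831

The PACF at lag k is phi_{kk}, the last component of the solution
to the Yule-Walker system G_k phi = r_k where
  (G_k)_{ij} = rho(|i - j|), (r_k)_i = rho(i), i,j = 1..k.
Equivalently, Durbin-Levinson gives phi_{kk} iteratively:
  phi_{11} = rho(1)
  phi_{kk} = [rho(k) - sum_{j=1..k-1} phi_{k-1,j} rho(k-j)]
            / [1 - sum_{j=1..k-1} phi_{k-1,j} rho(j)],
  phi_{k,j} = phi_{k-1,j} - phi_{kk} phi_{k-1,k-j},  j = 1..k-1.
Step k = 1:
  phi_11 = rho(1) = -0.6403.
Step k = 2:
  phi_22 = [rho(2) - phi_11 rho(1)] / [1 - phi_11 rho(1)] = [0.754 - (-0.6403)(-0.6403)] / [1 - (-0.6403)(-0.6403)]
         = 0.34401591 / 0.59001591 = 0.5831.
Therefore phi_{22} = 0.5831.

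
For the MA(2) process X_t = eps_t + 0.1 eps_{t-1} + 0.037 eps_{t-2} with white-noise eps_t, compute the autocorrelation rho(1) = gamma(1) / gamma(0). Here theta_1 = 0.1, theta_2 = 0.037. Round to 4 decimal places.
\rho(1) = 0.1025

For an MA(q) process with theta_0 = 1, the autocovariance is
  gamma(k) = sigma^2 * sum_{i=0..q-k} theta_i * theta_{i+k},
and rho(k) = gamma(k) / gamma(0). Sigma^2 cancels.
  numerator   = (1)*(0.1) + (0.1)*(0.037) = 0.1037.
  denominator = (1)^2 + (0.1)^2 + (0.037)^2 = 1.011369.
  rho(1) = 0.1037 / 1.011369 = 0.1025.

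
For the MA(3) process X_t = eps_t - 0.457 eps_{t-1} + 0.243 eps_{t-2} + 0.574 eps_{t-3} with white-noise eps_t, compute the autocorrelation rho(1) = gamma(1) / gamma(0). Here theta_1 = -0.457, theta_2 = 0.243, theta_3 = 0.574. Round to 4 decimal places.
\rho(1) = -0.2683

For an MA(q) process with theta_0 = 1, the autocovariance is
  gamma(k) = sigma^2 * sum_{i=0..q-k} theta_i * theta_{i+k},
and rho(k) = gamma(k) / gamma(0). Sigma^2 cancels.
  numerator   = (1)*(-0.457) + (-0.457)*(0.243) + (0.243)*(0.574) = -0.428569.
  denominator = (1)^2 + (-0.457)^2 + (0.243)^2 + (0.574)^2 = 1.597374.
  rho(1) = -0.428569 / 1.597374 = -0.2683.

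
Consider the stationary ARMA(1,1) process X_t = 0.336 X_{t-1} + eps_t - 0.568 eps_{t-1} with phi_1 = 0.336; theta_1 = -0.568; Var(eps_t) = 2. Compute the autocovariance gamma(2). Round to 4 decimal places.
\gamma(2) = -0.1422

Multiply the model equation by X_{t-k} and take expectations. With theta_0 = psi_0 = 1 and psi_j the MA(infinity) weights, this gives
  gamma(k) - sum_i phi_i gamma(k-i) = c_k,
  c_k = sigma^2 * sum_{j=k..q} theta_j psi_{j-k}   (c_k = 0 for k > q),
using gamma(-m) = gamma(m).
psi-weights needed (psi_j = theta_j + sum_i phi_i psi_{j-i}):
  psi_1 = theta_1 + phi_1 = -0.568 + (0.336) = -0.232
Right-hand sides:
  c_0 = sigma^2 (1 + theta_1 psi_1) = 2 * (1 + (-0.568)(-0.232)) = 2 * 1.131776 = 2.263552
  c_1 = sigma^2 theta_1 = 2 * (-0.568) = -1.136
  c_2 = 0
Equations for k = 0 and k = 1 (AR order 1):
  gamma(0) = phi_1 gamma(1) + c_0
  gamma(1) = phi_1 gamma(0) + c_1
Substituting the second into the first: gamma(0) (1 - phi_1^2) = c_0 + phi_1 c_1, so
  gamma(0) = (c_0 + phi_1 c_1) / (1 - phi_1^2) = (2.263552 + (0.336)(-1.136)) / (1 - (0.336)^2) = 1.881856 / 0.887104 = 2.121348.
  gamma(1) = phi_1 gamma(0) + c_1 = (0.336)(2.121348) + (-1.136) = -0.423227.
For k = 2 (> q): gamma(2) = phi_1 gamma(1) = (0.336)(-0.423227) = -0.142204.
Therefore gamma(2) = -0.1422 (to 4 decimal places).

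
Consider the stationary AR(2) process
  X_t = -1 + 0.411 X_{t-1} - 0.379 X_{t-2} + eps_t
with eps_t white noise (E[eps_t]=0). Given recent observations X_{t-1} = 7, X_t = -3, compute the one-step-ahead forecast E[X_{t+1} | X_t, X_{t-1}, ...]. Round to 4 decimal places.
E[X_{t+1} \mid \mathcal F_t] = -4.8860

For an AR(p) model X_t = c + sum_i phi_i X_{t-i} + eps_t, the
one-step-ahead conditional mean is
  E[X_{t+1} | X_t, ...] = c + sum_i phi_i X_{t+1-i}.
Substitute known values:
  E[X_{t+1} | ...] = -1 + (0.411) * (-3) + (-0.379) * (7)
                   = -4.8860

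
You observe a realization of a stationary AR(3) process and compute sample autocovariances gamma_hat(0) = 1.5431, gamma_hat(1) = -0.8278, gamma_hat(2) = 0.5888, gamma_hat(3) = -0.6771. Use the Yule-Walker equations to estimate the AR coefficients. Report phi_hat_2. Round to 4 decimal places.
\hat\phi_{2} = 0.0050

The Yule-Walker equations for an AR(p) process read, in matrix form,
  Gamma_p phi = r_p,   with   (Gamma_p)_{ij} = gamma(|i - j|),
                       (r_p)_i = gamma(i),   i,j = 1..p.
Substitute the sample gammas (Toeplitz matrix and right-hand side of size 3):
  Gamma_p = [[1.5431, -0.8278, 0.5888], [-0.8278, 1.5431, -0.8278], [0.5888, -0.8278, 1.5431]]
  r_p     = [-0.8278, 0.5888, -0.6771]
Written out (R1..R3):
  (R1) 1.5431 phi_1 - 0.8278 phi_2 + 0.5888 phi_3 = -0.8278
  (R2) -0.8278 phi_1 + 1.5431 phi_2 - 0.8278 phi_3 = 0.5888
  (R3) 0.5888 phi_1 - 0.8278 phi_2 + 1.5431 phi_3 = -0.6771
Gaussian elimination:
  R2 <- R2 - (-0.8278/1.5431) R1 = R2 - (-0.536453) R1:  1.099025 phi_2 - 0.511937 phi_3 = 0.144725
  R3 <- R3 - (0.5888/1.5431) R1 = R3 - (0.38157) R1:  -0.511937 phi_2 + 1.318432 phi_3 = -0.361237
  R3 <- R3 - (-0.511937/1.099025) R2 = R3 - (-0.46581) R2:  1.079967 phi_3 = -0.293823
Back-substitution:
  phi_hat_3 = -0.293823 / 1.079967 = -0.272066
  phi_hat_2 = (0.144725 - (-0.511937)(-0.272066)) / 1.099025 = 0.004953
  phi_hat_1 = (-0.8278 - (-0.8278)(0.004953) - (0.5888)(-0.272066)) / 1.5431 = -0.429983
So phi_hat = [-0.4300, 0.0050, -0.2721].
Therefore phi_hat_2 = 0.0050.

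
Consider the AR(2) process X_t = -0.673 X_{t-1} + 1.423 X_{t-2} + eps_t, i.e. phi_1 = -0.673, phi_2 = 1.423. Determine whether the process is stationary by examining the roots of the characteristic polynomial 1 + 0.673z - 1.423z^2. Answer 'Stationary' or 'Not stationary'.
\text{Not stationary}

The AR(p) characteristic polynomial is P(z) = 1 + 0.673z - 1.423z^2.
Stationarity requires all roots to lie outside the unit circle, i.e. |z| > 1 for every root.
Set 1 + (0.673) z + (-1.423) z^2 = 0, i.e. a z^2 + b z + c = 0 with a = -1.423, b = 0.673, c = 1.
Discriminant D = b^2 - 4ac = (0.673)^2 - 4*(-1.423)*1 = 0.452929 - (-5.692) = 6.144929.
D >= 0, so the roots are real: z = (-b +/- sqrt(D)) / (2a) = (-0.673 +/- 2.478897) / (-2.846).
  z_1 = (-0.673 + 2.478897) / (-2.846) = -0.6345,   |z_1| = 0.6345.
  z_2 = (-0.673 - 2.478897) / (-2.846) = 1.1075,   |z_2| = 1.1075.
Moduli of all roots: 0.6345, 1.1075.
All moduli strictly greater than 1? No.
Verdict: Not stationary.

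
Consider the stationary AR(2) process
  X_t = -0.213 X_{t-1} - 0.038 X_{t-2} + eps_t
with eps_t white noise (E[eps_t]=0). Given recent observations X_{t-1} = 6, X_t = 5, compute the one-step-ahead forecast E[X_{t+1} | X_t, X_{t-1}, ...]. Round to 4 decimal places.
E[X_{t+1} \mid \mathcal F_t] = -1.2930

For an AR(p) model X_t = c + sum_i phi_i X_{t-i} + eps_t, the
one-step-ahead conditional mean is
  E[X_{t+1} | X_t, ...] = c + sum_i phi_i X_{t+1-i}.
Substitute known values:
  E[X_{t+1} | ...] = (-0.213) * (5) + (-0.038) * (6)
                   = -1.2930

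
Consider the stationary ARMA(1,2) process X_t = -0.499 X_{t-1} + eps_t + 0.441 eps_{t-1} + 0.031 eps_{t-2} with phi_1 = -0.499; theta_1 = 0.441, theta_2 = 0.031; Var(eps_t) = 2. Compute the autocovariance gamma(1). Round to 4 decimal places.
\gamma(1) = -0.1277

Multiply the model equation by X_{t-k} and take expectations. With theta_0 = psi_0 = 1 and psi_j the MA(infinity) weights, this gives
  gamma(k) - sum_i phi_i gamma(k-i) = c_k,
  c_k = sigma^2 * sum_{j=k..q} theta_j psi_{j-k}   (c_k = 0 for k > q),
using gamma(-m) = gamma(m).
psi-weights needed (psi_j = theta_j + sum_i phi_i psi_{j-i}):
  psi_1 = theta_1 + phi_1 = 0.441 + (-0.499) = -0.058
  psi_2 = theta_2 + phi_1 psi_1 = 0.031 + (-0.499)(-0.058) = 0.059942
Right-hand sides:
  c_0 = sigma^2 (1 + theta_1 psi_1 + theta_2 psi_2) = 2 * (1 + (0.441)(-0.058) + (0.031)(0.059942)) = 2 * 0.97628 = 1.95256
  c_1 = sigma^2 (theta_1 + theta_2 psi_1) = 2 * (0.441 + (0.031)(-0.058)) = 0.878404
  c_2 = sigma^2 theta_2 = 2 * (0.031) = 0.062
Equations for k = 0 and k = 1 (AR order 1):
  gamma(0) = phi_1 gamma(1) + c_0
  gamma(1) = phi_1 gamma(0) + c_1
Substituting the second into the first: gamma(0) (1 - phi_1^2) = c_0 + phi_1 c_1, so
  gamma(0) = (c_0 + phi_1 c_1) / (1 - phi_1^2) = (1.95256 + (-0.499)(0.878404)) / (1 - (-0.499)^2) = 1.514237 / 0.750999 = 2.016297.
  gamma(1) = phi_1 gamma(0) + c_1 = (-0.499)(2.016297) + (0.878404) = -0.127728.
Therefore gamma(1) = -0.1277 (to 4 decimal places).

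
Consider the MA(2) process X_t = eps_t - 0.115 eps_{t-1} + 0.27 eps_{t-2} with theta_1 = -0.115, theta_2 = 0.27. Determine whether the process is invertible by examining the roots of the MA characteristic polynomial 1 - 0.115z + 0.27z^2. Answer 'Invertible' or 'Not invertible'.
\text{Invertible}

The MA(q) characteristic polynomial is P(z) = 1 - 0.115z + 0.27z^2.
Invertibility requires all roots to lie outside the unit circle, i.e. |z| > 1 for every root.
Set 1 + (-0.115) z + (0.27) z^2 = 0, i.e. a z^2 + b z + c = 0 with a = 0.27, b = -0.115, c = 1.
Discriminant D = b^2 - 4ac = (-0.115)^2 - 4*(0.27)*1 = 0.013225 - (1.08) = -1.066775.
D < 0, so the roots are the complex-conjugate pair z = (-b +/- i sqrt(-D)) / (2a) = 0.213 +/- 1.9127i.
For a conjugate pair |z|^2 = z * conj(z) = (product of roots) = c/a = 1/(0.27) = 3.703704, so |z| = sqrt(3.703704) = 1.9245 for both roots.
Moduli of all roots: 1.9245, 1.9245.
All moduli strictly greater than 1? Yes.
Verdict: Invertible.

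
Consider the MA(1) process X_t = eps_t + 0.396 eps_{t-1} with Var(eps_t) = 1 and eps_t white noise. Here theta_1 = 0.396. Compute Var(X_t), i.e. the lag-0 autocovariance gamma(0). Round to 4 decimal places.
\gamma(0) = 1.1568

For an MA(q) process X_t = eps_t + sum_i theta_i eps_{t-i} with
Var(eps_t) = sigma^2, the variance is
  gamma(0) = sigma^2 * (1 + sum_i theta_i^2).
  sum_i theta_i^2 = (0.396)^2 = 0.156816.
  gamma(0) = 1 * (1 + 0.156816) = 1 * 1.156816 = 1.156816, which rounds to 1.1568.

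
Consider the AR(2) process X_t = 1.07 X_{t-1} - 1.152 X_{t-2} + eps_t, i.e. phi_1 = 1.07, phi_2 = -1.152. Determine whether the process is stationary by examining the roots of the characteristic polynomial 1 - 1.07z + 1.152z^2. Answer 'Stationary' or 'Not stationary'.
\text{Not stationary}

The AR(p) characteristic polynomial is P(z) = 1 - 1.07z + 1.152z^2.
Stationarity requires all roots to lie outside the unit circle, i.e. |z| > 1 for every root.
Set 1 + (-1.07) z + (1.152) z^2 = 0, i.e. a z^2 + b z + c = 0 with a = 1.152, b = -1.07, c = 1.
Discriminant D = b^2 - 4ac = (-1.07)^2 - 4*(1.152)*1 = 1.1449 - (4.608) = -3.4631.
D < 0, so the roots are the complex-conjugate pair z = (-b +/- i sqrt(-D)) / (2a) = 0.4644 +/- 0.8077i.
For a conjugate pair |z|^2 = z * conj(z) = (product of roots) = c/a = 1/(1.152) = 0.868056, so |z| = sqrt(0.868056) = 0.9317 for both roots.
Moduli of all roots: 0.9317, 0.9317.
All moduli strictly greater than 1? No.
Verdict: Not stationary.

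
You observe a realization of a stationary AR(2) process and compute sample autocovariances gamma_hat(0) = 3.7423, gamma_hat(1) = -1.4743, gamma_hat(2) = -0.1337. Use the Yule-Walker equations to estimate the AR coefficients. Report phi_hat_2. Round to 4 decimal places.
\hat\phi_{2} = -0.2260

The Yule-Walker equations for an AR(p) process read, in matrix form,
  Gamma_p phi = r_p,   with   (Gamma_p)_{ij} = gamma(|i - j|),
                       (r_p)_i = gamma(i),   i,j = 1..p.
Substitute the sample gammas (Toeplitz matrix and right-hand side of size 2):
  Gamma_p = [[3.7423, -1.4743], [-1.4743, 3.7423]]
  r_p     = [-1.4743, -0.1337]
Written out:
  3.7423 phi_1 - 1.4743 phi_2 = -1.4743
  -1.4743 phi_1 + 3.7423 phi_2 = -0.1337
Solve by Cramer's rule:
  det = gamma(0)^2 - gamma(1)^2 = (3.7423)^2 - (-1.4743)^2 = 14.00480929 - 2.17356049 = 11.8312488
  phi_hat_1 = [gamma(1) gamma(0) - gamma(1) gamma(2)] / det = [(-1.4743)(3.7423) - (-1.4743)(-0.1337)] / 11.8312488 = -5.7143868 / 11.8312488 = -0.483
  phi_hat_2 = [gamma(0) gamma(2) - gamma(1)^2] / det = [(3.7423)(-0.1337) - (-1.4743)^2] / 11.8312488 = -2.673906 / 11.8312488 = -0.226
So phi_hat = [-0.4830, -0.2260].
Therefore phi_hat_2 = -0.2260.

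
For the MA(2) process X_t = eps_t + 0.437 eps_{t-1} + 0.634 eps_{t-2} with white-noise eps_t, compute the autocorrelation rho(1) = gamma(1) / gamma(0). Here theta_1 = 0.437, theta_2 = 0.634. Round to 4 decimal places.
\rho(1) = 0.4483

For an MA(q) process with theta_0 = 1, the autocovariance is
  gamma(k) = sigma^2 * sum_{i=0..q-k} theta_i * theta_{i+k},
and rho(k) = gamma(k) / gamma(0). Sigma^2 cancels.
  numerator   = (1)*(0.437) + (0.437)*(0.634) = 0.714058.
  denominator = (1)^2 + (0.437)^2 + (0.634)^2 = 1.592925.
  rho(1) = 0.714058 / 1.592925 = 0.4483.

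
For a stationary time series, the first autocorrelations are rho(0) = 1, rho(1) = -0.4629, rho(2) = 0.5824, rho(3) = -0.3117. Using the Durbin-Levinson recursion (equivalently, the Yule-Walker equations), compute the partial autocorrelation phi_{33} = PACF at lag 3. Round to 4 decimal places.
\phi_{33} = 0.0790

The PACF at lag k is phi_{kk}, the last component of the solution
to the Yule-Walker system G_k phi = r_k where
  (G_k)_{ij} = rho(|i - j|), (r_k)_i = rho(i), i,j = 1..k.
Equivalently, Durbin-Levinson gives phi_{kk} iteratively:
  phi_{11} = rho(1)
  phi_{kk} = [rho(k) - sum_{j=1..k-1} phi_{k-1,j} rho(k-j)]
            / [1 - sum_{j=1..k-1} phi_{k-1,j} rho(j)],
  phi_{k,j} = phi_{k-1,j} - phi_{kk} phi_{k-1,k-j},  j = 1..k-1.
Step k = 1:
  phi_11 = rho(1) = -0.4629.
Step k = 2:
  phi_22 = [rho(2) - phi_11 rho(1)] / [1 - phi_11 rho(1)] = [0.5824 - (-0.4629)(-0.4629)] / [1 - (-0.4629)(-0.4629)]
         = 0.36812359 / 0.78572359 = 0.468515.
  Update: phi_21 = phi_11 - phi_22 phi_11 = -0.4629 - (0.468515)(-0.4629) = -0.246024.
Step k = 3:
  phi_33 = [rho(3) - phi_21 rho(2) - phi_22 rho(1)] / [1 - phi_21 rho(1) - phi_22 rho(2)]
    numerator   = -0.3117 - (-0.246024)(0.5824) - (0.468515)(-0.4629) = 0.04846028
    denominator = 1 - (-0.246024)(-0.4629) - (0.468515)(0.5824) = 0.61325202
  phi_33 = 0.04846028 / 0.61325202 = 0.079.
Therefore phi_{33} = 0.0790.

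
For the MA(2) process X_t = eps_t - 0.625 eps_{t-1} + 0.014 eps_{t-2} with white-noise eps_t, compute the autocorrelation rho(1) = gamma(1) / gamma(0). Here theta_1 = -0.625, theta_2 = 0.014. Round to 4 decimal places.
\rho(1) = -0.4557

For an MA(q) process with theta_0 = 1, the autocovariance is
  gamma(k) = sigma^2 * sum_{i=0..q-k} theta_i * theta_{i+k},
and rho(k) = gamma(k) / gamma(0). Sigma^2 cancels.
  numerator   = (1)*(-0.625) + (-0.625)*(0.014) = -0.63375.
  denominator = (1)^2 + (-0.625)^2 + (0.014)^2 = 1.390821.
  rho(1) = -0.63375 / 1.390821 = -0.4557.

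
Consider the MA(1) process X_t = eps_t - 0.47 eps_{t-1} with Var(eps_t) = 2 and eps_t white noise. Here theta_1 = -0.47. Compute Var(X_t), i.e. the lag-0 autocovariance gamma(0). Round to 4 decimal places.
\gamma(0) = 2.4418

For an MA(q) process X_t = eps_t + sum_i theta_i eps_{t-i} with
Var(eps_t) = sigma^2, the variance is
  gamma(0) = sigma^2 * (1 + sum_i theta_i^2).
  sum_i theta_i^2 = (-0.47)^2 = 0.2209.
  gamma(0) = 2 * (1 + 0.2209) = 2 * 1.2209 = 2.4418.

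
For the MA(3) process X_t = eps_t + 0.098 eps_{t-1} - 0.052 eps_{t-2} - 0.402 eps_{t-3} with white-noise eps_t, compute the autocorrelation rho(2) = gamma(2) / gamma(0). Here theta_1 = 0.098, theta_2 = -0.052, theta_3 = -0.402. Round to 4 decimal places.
\rho(2) = -0.0779

For an MA(q) process with theta_0 = 1, the autocovariance is
  gamma(k) = sigma^2 * sum_{i=0..q-k} theta_i * theta_{i+k},
and rho(k) = gamma(k) / gamma(0). Sigma^2 cancels.
  numerator   = (1)*(-0.052) + (0.098)*(-0.402) = -0.091396.
  denominator = (1)^2 + (0.098)^2 + (-0.052)^2 + (-0.402)^2 = 1.173912.
  rho(2) = -0.091396 / 1.173912 = -0.0779.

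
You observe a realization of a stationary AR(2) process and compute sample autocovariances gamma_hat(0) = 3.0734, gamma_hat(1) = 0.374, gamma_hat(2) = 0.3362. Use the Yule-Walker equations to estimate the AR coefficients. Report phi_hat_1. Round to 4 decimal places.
\hat\phi_{1} = 0.1100

The Yule-Walker equations for an AR(p) process read, in matrix form,
  Gamma_p phi = r_p,   with   (Gamma_p)_{ij} = gamma(|i - j|),
                       (r_p)_i = gamma(i),   i,j = 1..p.
Substitute the sample gammas (Toeplitz matrix and right-hand side of size 2):
  Gamma_p = [[3.0734, 0.374], [0.374, 3.0734]]
  r_p     = [0.374, 0.3362]
Written out:
  3.0734 phi_1 + 0.374 phi_2 = 0.374
  0.374 phi_1 + 3.0734 phi_2 = 0.3362
Solve by Cramer's rule:
  det = gamma(0)^2 - gamma(1)^2 = (3.0734)^2 - (0.374)^2 = 9.44578756 - 0.139876 = 9.30591156
  phi_hat_1 = [gamma(1) gamma(0) - gamma(1) gamma(2)] / det = [(0.374)(3.0734) - (0.374)(0.3362)] / 9.30591156 = 1.0237128 / 9.30591156 = 0.11
  phi_hat_2 = [gamma(0) gamma(2) - gamma(1)^2] / det = [(3.0734)(0.3362) - (0.374)^2] / 9.30591156 = 0.89340108 / 9.30591156 = 0.096
So phi_hat = [0.1100, 0.0960].
Therefore phi_hat_1 = 0.1100.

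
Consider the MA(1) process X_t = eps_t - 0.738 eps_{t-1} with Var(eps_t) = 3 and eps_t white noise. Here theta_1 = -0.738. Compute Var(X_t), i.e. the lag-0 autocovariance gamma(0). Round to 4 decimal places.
\gamma(0) = 4.6339

For an MA(q) process X_t = eps_t + sum_i theta_i eps_{t-i} with
Var(eps_t) = sigma^2, the variance is
  gamma(0) = sigma^2 * (1 + sum_i theta_i^2).
  sum_i theta_i^2 = (-0.738)^2 = 0.544644.
  gamma(0) = 3 * (1 + 0.544644) = 3 * 1.544644 = 4.633932, which rounds to 4.6339.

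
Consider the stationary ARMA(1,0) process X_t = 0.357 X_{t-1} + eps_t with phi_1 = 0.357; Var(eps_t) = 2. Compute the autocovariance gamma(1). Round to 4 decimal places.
\gamma(1) = 0.8183

Multiply the model equation by X_{t-k} and take expectations. With theta_0 = psi_0 = 1 and psi_j the MA(infinity) weights, this gives
  gamma(k) - sum_i phi_i gamma(k-i) = c_k,
  c_k = sigma^2 * sum_{j=k..q} theta_j psi_{j-k}   (c_k = 0 for k > q),
using gamma(-m) = gamma(m).
Pure AR (q = 0): c_0 = sigma^2 = 2, c_k = 0 for k >= 1.
Equations for k = 0 and k = 1 (AR order 1):
  gamma(0) = phi_1 gamma(1) + c_0
  gamma(1) = phi_1 gamma(0) + c_1
Substituting the second into the first: gamma(0) (1 - phi_1^2) = c_0 + phi_1 c_1, so
  gamma(0) = c_0 / (1 - phi_1^2) = 2 / (1 - (0.357)^2) = 2 / 0.872551 = 2.29213.
  gamma(1) = phi_1 gamma(0) = (0.357)(2.29213) = 0.81829.
Therefore gamma(1) = 0.8183 (to 4 decimal places).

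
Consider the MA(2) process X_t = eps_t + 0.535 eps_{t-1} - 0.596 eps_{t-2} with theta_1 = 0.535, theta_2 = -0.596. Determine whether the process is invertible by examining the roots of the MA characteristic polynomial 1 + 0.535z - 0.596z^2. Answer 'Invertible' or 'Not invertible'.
\text{Not invertible}

The MA(q) characteristic polynomial is P(z) = 1 + 0.535z - 0.596z^2.
Invertibility requires all roots to lie outside the unit circle, i.e. |z| > 1 for every root.
Set 1 + (0.535) z + (-0.596) z^2 = 0, i.e. a z^2 + b z + c = 0 with a = -0.596, b = 0.535, c = 1.
Discriminant D = b^2 - 4ac = (0.535)^2 - 4*(-0.596)*1 = 0.286225 - (-2.384) = 2.670225.
D >= 0, so the roots are real: z = (-b +/- sqrt(D)) / (2a) = (-0.535 +/- 1.634082) / (-1.192).
  z_1 = (-0.535 + 1.634082) / (-1.192) = -0.922,   |z_1| = 0.922.
  z_2 = (-0.535 - 1.634082) / (-1.192) = 1.8197,   |z_2| = 1.8197.
Moduli of all roots: 0.9220, 1.8197.
All moduli strictly greater than 1? No.
Verdict: Not invertible.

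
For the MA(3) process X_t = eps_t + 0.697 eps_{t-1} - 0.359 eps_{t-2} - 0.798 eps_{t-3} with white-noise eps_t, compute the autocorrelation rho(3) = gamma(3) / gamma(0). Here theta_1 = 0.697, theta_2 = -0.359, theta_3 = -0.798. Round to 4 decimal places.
\rho(3) = -0.3544

For an MA(q) process with theta_0 = 1, the autocovariance is
  gamma(k) = sigma^2 * sum_{i=0..q-k} theta_i * theta_{i+k},
and rho(k) = gamma(k) / gamma(0). Sigma^2 cancels.
  numerator   = (1)*(-0.798) = -0.798.
  denominator = (1)^2 + (0.697)^2 + (-0.359)^2 + (-0.798)^2 = 2.251494.
  rho(3) = -0.798 / 2.251494 = -0.3544.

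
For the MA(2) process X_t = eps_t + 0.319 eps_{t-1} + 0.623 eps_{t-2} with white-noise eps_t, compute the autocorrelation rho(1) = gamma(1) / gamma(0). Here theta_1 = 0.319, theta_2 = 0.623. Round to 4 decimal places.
\rho(1) = 0.3475

For an MA(q) process with theta_0 = 1, the autocovariance is
  gamma(k) = sigma^2 * sum_{i=0..q-k} theta_i * theta_{i+k},
and rho(k) = gamma(k) / gamma(0). Sigma^2 cancels.
  numerator   = (1)*(0.319) + (0.319)*(0.623) = 0.517737.
  denominator = (1)^2 + (0.319)^2 + (0.623)^2 = 1.48989.
  rho(1) = 0.517737 / 1.48989 = 0.3475.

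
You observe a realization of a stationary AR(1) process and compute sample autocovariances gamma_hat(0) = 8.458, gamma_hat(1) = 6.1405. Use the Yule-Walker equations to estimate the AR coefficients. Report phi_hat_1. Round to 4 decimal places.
\hat\phi_{1} = 0.7260

The Yule-Walker equations for an AR(p) process read, in matrix form,
  Gamma_p phi = r_p,   with   (Gamma_p)_{ij} = gamma(|i - j|),
                       (r_p)_i = gamma(i),   i,j = 1..p.
Substitute the sample gammas (Toeplitz matrix and right-hand side of size 1):
  Gamma_p = [[8.458]]
  r_p     = [6.1405]
With p = 1 this is the single equation gamma(0) phi_1 = gamma(1):
  phi_hat_1 = gamma(1) / gamma(0) = 6.1405 / 8.458 = 0.7260.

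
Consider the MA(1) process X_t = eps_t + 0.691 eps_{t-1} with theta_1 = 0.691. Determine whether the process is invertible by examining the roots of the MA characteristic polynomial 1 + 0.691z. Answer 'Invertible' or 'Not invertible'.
\text{Invertible}

The MA(q) characteristic polynomial is P(z) = 1 + 0.691z.
Invertibility requires all roots to lie outside the unit circle, i.e. |z| > 1 for every root.
This is linear in z: 1 + (0.691) z = 0  =>  z = -1/(0.691) = -1.447178,  |z| = 1.447178.
Moduli of all roots: 1.4472.
All moduli strictly greater than 1? Yes.
Verdict: Invertible.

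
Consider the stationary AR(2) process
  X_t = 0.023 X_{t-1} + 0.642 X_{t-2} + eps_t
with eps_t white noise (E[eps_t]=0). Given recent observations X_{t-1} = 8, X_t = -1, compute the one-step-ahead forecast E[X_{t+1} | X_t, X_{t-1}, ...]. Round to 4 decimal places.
E[X_{t+1} \mid \mathcal F_t] = 5.1130

For an AR(p) model X_t = c + sum_i phi_i X_{t-i} + eps_t, the
one-step-ahead conditional mean is
  E[X_{t+1} | X_t, ...] = c + sum_i phi_i X_{t+1-i}.
Substitute known values:
  E[X_{t+1} | ...] = (0.023) * (-1) + (0.642) * (8)
                   = 5.1130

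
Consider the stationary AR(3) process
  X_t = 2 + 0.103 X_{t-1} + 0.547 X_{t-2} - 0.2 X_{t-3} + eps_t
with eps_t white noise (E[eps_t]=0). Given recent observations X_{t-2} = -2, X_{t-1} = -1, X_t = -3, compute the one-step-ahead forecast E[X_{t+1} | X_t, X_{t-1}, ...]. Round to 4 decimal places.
E[X_{t+1} \mid \mathcal F_t] = 1.5440

For an AR(p) model X_t = c + sum_i phi_i X_{t-i} + eps_t, the
one-step-ahead conditional mean is
  E[X_{t+1} | X_t, ...] = c + sum_i phi_i X_{t+1-i}.
Substitute known values:
  E[X_{t+1} | ...] = 2 + (0.103) * (-3) + (0.547) * (-1) + (-0.2) * (-2)
                   = 1.5440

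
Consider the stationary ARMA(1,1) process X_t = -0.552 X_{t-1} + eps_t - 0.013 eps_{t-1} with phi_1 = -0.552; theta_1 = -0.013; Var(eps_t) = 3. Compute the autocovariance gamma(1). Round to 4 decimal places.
\gamma(1) = -2.4553

Multiply the model equation by X_{t-k} and take expectations. With theta_0 = psi_0 = 1 and psi_j the MA(infinity) weights, this gives
  gamma(k) - sum_i phi_i gamma(k-i) = c_k,
  c_k = sigma^2 * sum_{j=k..q} theta_j psi_{j-k}   (c_k = 0 for k > q),
using gamma(-m) = gamma(m).
psi-weights needed (psi_j = theta_j + sum_i phi_i psi_{j-i}):
  psi_1 = theta_1 + phi_1 = -0.013 + (-0.552) = -0.565
Right-hand sides:
  c_0 = sigma^2 (1 + theta_1 psi_1) = 3 * (1 + (-0.013)(-0.565)) = 3 * 1.007345 = 3.022035
  c_1 = sigma^2 theta_1 = 3 * (-0.013) = -0.039
  c_2 = 0
Equations for k = 0 and k = 1 (AR order 1):
  gamma(0) = phi_1 gamma(1) + c_0
  gamma(1) = phi_1 gamma(0) + c_1
Substituting the second into the first: gamma(0) (1 - phi_1^2) = c_0 + phi_1 c_1, so
  gamma(0) = (c_0 + phi_1 c_1) / (1 - phi_1^2) = (3.022035 + (-0.552)(-0.039)) / (1 - (-0.552)^2) = 3.043563 / 0.695296 = 4.377363.
  gamma(1) = phi_1 gamma(0) + c_1 = (-0.552)(4.377363) + (-0.039) = -2.455304.
Therefore gamma(1) = -2.4553 (to 4 decimal places).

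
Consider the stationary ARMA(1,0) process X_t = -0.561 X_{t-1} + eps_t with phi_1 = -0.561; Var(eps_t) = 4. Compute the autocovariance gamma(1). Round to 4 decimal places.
\gamma(1) = -3.2746

Multiply the model equation by X_{t-k} and take expectations. With theta_0 = psi_0 = 1 and psi_j the MA(infinity) weights, this gives
  gamma(k) - sum_i phi_i gamma(k-i) = c_k,
  c_k = sigma^2 * sum_{j=k..q} theta_j psi_{j-k}   (c_k = 0 for k > q),
using gamma(-m) = gamma(m).
Pure AR (q = 0): c_0 = sigma^2 = 4, c_k = 0 for k >= 1.
Equations for k = 0 and k = 1 (AR order 1):
  gamma(0) = phi_1 gamma(1) + c_0
  gamma(1) = phi_1 gamma(0) + c_1
Substituting the second into the first: gamma(0) (1 - phi_1^2) = c_0 + phi_1 c_1, so
  gamma(0) = c_0 / (1 - phi_1^2) = 4 / (1 - (-0.561)^2) = 4 / 0.685279 = 5.837039.
  gamma(1) = phi_1 gamma(0) = (-0.561)(5.837039) = -3.274579.
Therefore gamma(1) = -3.2746 (to 4 decimal places).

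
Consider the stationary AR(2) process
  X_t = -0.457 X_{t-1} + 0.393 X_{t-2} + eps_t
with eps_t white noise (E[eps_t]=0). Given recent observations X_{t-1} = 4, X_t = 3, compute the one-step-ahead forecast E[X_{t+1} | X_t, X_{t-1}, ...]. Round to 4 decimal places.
E[X_{t+1} \mid \mathcal F_t] = 0.2010

For an AR(p) model X_t = c + sum_i phi_i X_{t-i} + eps_t, the
one-step-ahead conditional mean is
  E[X_{t+1} | X_t, ...] = c + sum_i phi_i X_{t+1-i}.
Substitute known values:
  E[X_{t+1} | ...] = (-0.457) * (3) + (0.393) * (4)
                   = 0.2010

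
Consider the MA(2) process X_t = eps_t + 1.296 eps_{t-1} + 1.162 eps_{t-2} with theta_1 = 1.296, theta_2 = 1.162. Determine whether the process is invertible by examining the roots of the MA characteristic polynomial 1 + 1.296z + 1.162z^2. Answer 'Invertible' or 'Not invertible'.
\text{Not invertible}

The MA(q) characteristic polynomial is P(z) = 1 + 1.296z + 1.162z^2.
Invertibility requires all roots to lie outside the unit circle, i.e. |z| > 1 for every root.
Set 1 + (1.296) z + (1.162) z^2 = 0, i.e. a z^2 + b z + c = 0 with a = 1.162, b = 1.296, c = 1.
Discriminant D = b^2 - 4ac = (1.296)^2 - 4*(1.162)*1 = 1.679616 - (4.648) = -2.968384.
D < 0, so the roots are the complex-conjugate pair z = (-b +/- i sqrt(-D)) / (2a) = -0.5577 +/- 0.7414i.
For a conjugate pair |z|^2 = z * conj(z) = (product of roots) = c/a = 1/(1.162) = 0.860585, so |z| = sqrt(0.860585) = 0.9277 for both roots.
Moduli of all roots: 0.9277, 0.9277.
All moduli strictly greater than 1? No.
Verdict: Not invertible.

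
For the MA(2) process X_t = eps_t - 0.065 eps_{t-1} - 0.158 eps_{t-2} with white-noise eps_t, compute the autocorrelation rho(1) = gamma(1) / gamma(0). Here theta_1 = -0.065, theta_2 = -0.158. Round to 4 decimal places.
\rho(1) = -0.0532

For an MA(q) process with theta_0 = 1, the autocovariance is
  gamma(k) = sigma^2 * sum_{i=0..q-k} theta_i * theta_{i+k},
and rho(k) = gamma(k) / gamma(0). Sigma^2 cancels.
  numerator   = (1)*(-0.065) + (-0.065)*(-0.158) = -0.05473.
  denominator = (1)^2 + (-0.065)^2 + (-0.158)^2 = 1.029189.
  rho(1) = -0.05473 / 1.029189 = -0.0532.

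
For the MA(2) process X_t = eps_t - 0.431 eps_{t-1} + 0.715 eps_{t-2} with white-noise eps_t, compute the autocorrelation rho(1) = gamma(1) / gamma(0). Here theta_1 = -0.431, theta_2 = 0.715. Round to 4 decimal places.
\rho(1) = -0.4356

For an MA(q) process with theta_0 = 1, the autocovariance is
  gamma(k) = sigma^2 * sum_{i=0..q-k} theta_i * theta_{i+k},
and rho(k) = gamma(k) / gamma(0). Sigma^2 cancels.
  numerator   = (1)*(-0.431) + (-0.431)*(0.715) = -0.739165.
  denominator = (1)^2 + (-0.431)^2 + (0.715)^2 = 1.696986.
  rho(1) = -0.739165 / 1.696986 = -0.4356.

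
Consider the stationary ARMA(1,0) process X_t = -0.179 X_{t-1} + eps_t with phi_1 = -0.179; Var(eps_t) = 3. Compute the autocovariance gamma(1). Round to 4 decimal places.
\gamma(1) = -0.5548

Multiply the model equation by X_{t-k} and take expectations. With theta_0 = psi_0 = 1 and psi_j the MA(infinity) weights, this gives
  gamma(k) - sum_i phi_i gamma(k-i) = c_k,
  c_k = sigma^2 * sum_{j=k..q} theta_j psi_{j-k}   (c_k = 0 for k > q),
using gamma(-m) = gamma(m).
Pure AR (q = 0): c_0 = sigma^2 = 3, c_k = 0 for k >= 1.
Equations for k = 0 and k = 1 (AR order 1):
  gamma(0) = phi_1 gamma(1) + c_0
  gamma(1) = phi_1 gamma(0) + c_1
Substituting the second into the first: gamma(0) (1 - phi_1^2) = c_0 + phi_1 c_1, so
  gamma(0) = c_0 / (1 - phi_1^2) = 3 / (1 - (-0.179)^2) = 3 / 0.967959 = 3.099305.
  gamma(1) = phi_1 gamma(0) = (-0.179)(3.099305) = -0.554776.
Therefore gamma(1) = -0.5548 (to 4 decimal places).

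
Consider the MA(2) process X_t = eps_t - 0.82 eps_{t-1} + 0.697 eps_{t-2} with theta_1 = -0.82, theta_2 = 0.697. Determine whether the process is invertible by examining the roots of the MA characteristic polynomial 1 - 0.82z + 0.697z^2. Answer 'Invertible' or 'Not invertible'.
\text{Invertible}

The MA(q) characteristic polynomial is P(z) = 1 - 0.82z + 0.697z^2.
Invertibility requires all roots to lie outside the unit circle, i.e. |z| > 1 for every root.
Set 1 + (-0.82) z + (0.697) z^2 = 0, i.e. a z^2 + b z + c = 0 with a = 0.697, b = -0.82, c = 1.
Discriminant D = b^2 - 4ac = (-0.82)^2 - 4*(0.697)*1 = 0.6724 - (2.788) = -2.1156.
D < 0, so the roots are the complex-conjugate pair z = (-b +/- i sqrt(-D)) / (2a) = 0.5882 +/- 1.0434i.
For a conjugate pair |z|^2 = z * conj(z) = (product of roots) = c/a = 1/(0.697) = 1.43472, so |z| = sqrt(1.43472) = 1.1978 for both roots.
Moduli of all roots: 1.1978, 1.1978.
All moduli strictly greater than 1? Yes.
Verdict: Invertible.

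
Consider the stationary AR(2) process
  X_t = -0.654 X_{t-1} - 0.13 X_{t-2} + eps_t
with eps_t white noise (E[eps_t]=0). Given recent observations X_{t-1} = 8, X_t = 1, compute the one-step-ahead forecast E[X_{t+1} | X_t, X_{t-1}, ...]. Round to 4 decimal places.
E[X_{t+1} \mid \mathcal F_t] = -1.6940

For an AR(p) model X_t = c + sum_i phi_i X_{t-i} + eps_t, the
one-step-ahead conditional mean is
  E[X_{t+1} | X_t, ...] = c + sum_i phi_i X_{t+1-i}.
Substitute known values:
  E[X_{t+1} | ...] = (-0.654) * (1) + (-0.13) * (8)
                   = -1.6940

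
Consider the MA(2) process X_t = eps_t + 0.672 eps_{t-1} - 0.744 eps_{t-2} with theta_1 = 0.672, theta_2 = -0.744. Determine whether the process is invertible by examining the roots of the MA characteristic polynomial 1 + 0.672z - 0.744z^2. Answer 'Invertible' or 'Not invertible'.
\text{Not invertible}

The MA(q) characteristic polynomial is P(z) = 1 + 0.672z - 0.744z^2.
Invertibility requires all roots to lie outside the unit circle, i.e. |z| > 1 for every root.
Set 1 + (0.672) z + (-0.744) z^2 = 0, i.e. a z^2 + b z + c = 0 with a = -0.744, b = 0.672, c = 1.
Discriminant D = b^2 - 4ac = (0.672)^2 - 4*(-0.744)*1 = 0.451584 - (-2.976) = 3.427584.
D >= 0, so the roots are real: z = (-b +/- sqrt(D)) / (2a) = (-0.672 +/- 1.851374) / (-1.488).
  z_1 = (-0.672 + 1.851374) / (-1.488) = -0.7926,   |z_1| = 0.7926.
  z_2 = (-0.672 - 1.851374) / (-1.488) = 1.6958,   |z_2| = 1.6958.
Moduli of all roots: 0.7926, 1.6958.
All moduli strictly greater than 1? No.
Verdict: Not invertible.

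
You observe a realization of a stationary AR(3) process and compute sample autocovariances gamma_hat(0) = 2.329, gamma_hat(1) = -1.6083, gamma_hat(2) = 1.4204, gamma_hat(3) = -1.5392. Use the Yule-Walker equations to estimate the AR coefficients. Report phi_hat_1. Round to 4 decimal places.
\hat\phi_{1} = -0.4260

The Yule-Walker equations for an AR(p) process read, in matrix form,
  Gamma_p phi = r_p,   with   (Gamma_p)_{ij} = gamma(|i - j|),
                       (r_p)_i = gamma(i),   i,j = 1..p.
Substitute the sample gammas (Toeplitz matrix and right-hand side of size 3):
  Gamma_p = [[2.329, -1.6083, 1.4204], [-1.6083, 2.329, -1.6083], [1.4204, -1.6083, 2.329]]
  r_p     = [-1.6083, 1.4204, -1.5392]
Written out (R1..R3):
  (R1) 2.329 phi_1 - 1.6083 phi_2 + 1.4204 phi_3 = -1.6083
  (R2) -1.6083 phi_1 + 2.329 phi_2 - 1.6083 phi_3 = 1.4204
  (R3) 1.4204 phi_1 - 1.6083 phi_2 + 2.329 phi_3 = -1.5392
Gaussian elimination:
  R2 <- R2 - (-1.6083/2.329) R1 = R2 - (-0.690554) R1:  1.218382 phi_2 - 0.627437 phi_3 = 0.309782
  R3 <- R3 - (1.4204/2.329) R1 = R3 - (0.609875) R1:  -0.627437 phi_2 + 1.462733 phi_3 = -0.558337
  R3 <- R3 - (-0.627437/1.218382) R2 = R3 - (-0.514976) R2:  1.139618 phi_3 = -0.398807
Back-substitution:
  phi_hat_3 = -0.398807 / 1.139618 = -0.349948
  phi_hat_2 = (0.309782 - (-0.627437)(-0.349948)) / 1.218382 = 0.074042
  phi_hat_1 = (-1.6083 - (-1.6083)(0.074042) - (1.4204)(-0.349948)) / 2.329 = -0.425999
So phi_hat = [-0.4260, 0.0740, -0.3499].
Therefore phi_hat_1 = -0.4260.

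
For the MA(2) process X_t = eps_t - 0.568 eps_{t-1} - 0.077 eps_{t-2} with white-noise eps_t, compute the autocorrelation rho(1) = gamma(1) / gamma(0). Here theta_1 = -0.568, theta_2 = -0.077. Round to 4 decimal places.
\rho(1) = -0.3946

For an MA(q) process with theta_0 = 1, the autocovariance is
  gamma(k) = sigma^2 * sum_{i=0..q-k} theta_i * theta_{i+k},
and rho(k) = gamma(k) / gamma(0). Sigma^2 cancels.
  numerator   = (1)*(-0.568) + (-0.568)*(-0.077) = -0.524264.
  denominator = (1)^2 + (-0.568)^2 + (-0.077)^2 = 1.328553.
  rho(1) = -0.524264 / 1.328553 = -0.3946.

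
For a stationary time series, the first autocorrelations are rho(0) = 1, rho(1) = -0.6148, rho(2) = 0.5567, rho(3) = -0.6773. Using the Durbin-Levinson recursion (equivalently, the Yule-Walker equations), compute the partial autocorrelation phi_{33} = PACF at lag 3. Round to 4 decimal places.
\phi_{33} = -0.4499

The PACF at lag k is phi_{kk}, the last component of the solution
to the Yule-Walker system G_k phi = r_k where
  (G_k)_{ij} = rho(|i - j|), (r_k)_i = rho(i), i,j = 1..k.
Equivalently, Durbin-Levinson gives phi_{kk} iteratively:
  phi_{11} = rho(1)
  phi_{kk} = [rho(k) - sum_{j=1..k-1} phi_{k-1,j} rho(k-j)]
            / [1 - sum_{j=1..k-1} phi_{k-1,j} rho(j)],
  phi_{k,j} = phi_{k-1,j} - phi_{kk} phi_{k-1,k-j},  j = 1..k-1.
Step k = 1:
  phi_11 = rho(1) = -0.6148.
Step k = 2:
  phi_22 = [rho(2) - phi_11 rho(1)] / [1 - phi_11 rho(1)] = [0.5567 - (-0.6148)(-0.6148)] / [1 - (-0.6148)(-0.6148)]
         = 0.17872096 / 0.62202096 = 0.287323.
  Update: phi_21 = phi_11 - phi_22 phi_11 = -0.6148 - (0.287323)(-0.6148) = -0.438154.
Step k = 3:
  phi_33 = [rho(3) - phi_21 rho(2) - phi_22 rho(1)] / [1 - phi_21 rho(1) - phi_22 rho(2)]
    numerator   = -0.6773 - (-0.438154)(0.5567) - (0.287323)(-0.6148) = -0.25673357
    denominator = 1 - (-0.438154)(-0.6148) - (0.287323)(0.5567) = 0.57067031
  phi_33 = -0.25673357 / 0.57067031 = -0.4499.
Therefore phi_{33} = -0.4499.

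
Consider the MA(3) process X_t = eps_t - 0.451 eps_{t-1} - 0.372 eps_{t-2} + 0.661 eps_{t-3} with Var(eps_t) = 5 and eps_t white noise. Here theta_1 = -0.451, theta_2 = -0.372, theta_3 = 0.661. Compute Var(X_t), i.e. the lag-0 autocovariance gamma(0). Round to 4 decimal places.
\gamma(0) = 8.8935

For an MA(q) process X_t = eps_t + sum_i theta_i eps_{t-i} with
Var(eps_t) = sigma^2, the variance is
  gamma(0) = sigma^2 * (1 + sum_i theta_i^2).
  sum_i theta_i^2 = (-0.451)^2 + (-0.372)^2 + (0.661)^2 = 0.203401 + 0.138384 + 0.436921 = 0.778706.
  gamma(0) = 5 * (1 + 0.778706) = 5 * 1.778706 = 8.89353, which rounds to 8.8935.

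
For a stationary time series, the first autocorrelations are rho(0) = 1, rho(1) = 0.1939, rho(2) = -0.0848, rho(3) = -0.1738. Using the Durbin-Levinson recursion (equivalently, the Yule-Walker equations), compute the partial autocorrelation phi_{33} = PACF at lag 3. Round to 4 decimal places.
\phi_{33} = -0.1379

The PACF at lag k is phi_{kk}, the last component of the solution
to the Yule-Walker system G_k phi = r_k where
  (G_k)_{ij} = rho(|i - j|), (r_k)_i = rho(i), i,j = 1..k.
Equivalently, Durbin-Levinson gives phi_{kk} iteratively:
  phi_{11} = rho(1)
  phi_{kk} = [rho(k) - sum_{j=1..k-1} phi_{k-1,j} rho(k-j)]
            / [1 - sum_{j=1..k-1} phi_{k-1,j} rho(j)],
  phi_{k,j} = phi_{k-1,j} - phi_{kk} phi_{k-1,k-j},  j = 1..k-1.
Step k = 1:
  phi_11 = rho(1) = 0.1939.
Step k = 2:
  phi_22 = [rho(2) - phi_11 rho(1)] / [1 - phi_11 rho(1)] = [-0.0848 - (0.1939)(0.1939)] / [1 - (0.1939)(0.1939)]
         = -0.12239721 / 0.96240279 = -0.127179.
  Update: phi_21 = phi_11 - phi_22 phi_11 = 0.1939 - (-0.127179)(0.1939) = 0.21856.
Step k = 3:
  phi_33 = [rho(3) - phi_21 rho(2) - phi_22 rho(1)] / [1 - phi_21 rho(1) - phi_22 rho(2)]
    numerator   = -0.1738 - (0.21856)(-0.0848) - (-0.127179)(0.1939) = -0.13060615
    denominator = 1 - (0.21856)(0.1939) - (-0.127179)(-0.0848) = 0.94683646
  phi_33 = -0.13060615 / 0.94683646 = -0.1379.
Therefore phi_{33} = -0.1379.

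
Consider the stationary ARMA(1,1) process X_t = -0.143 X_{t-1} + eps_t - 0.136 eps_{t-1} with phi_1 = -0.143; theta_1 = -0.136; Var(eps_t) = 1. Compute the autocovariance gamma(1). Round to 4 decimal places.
\gamma(1) = -0.2904

Multiply the model equation by X_{t-k} and take expectations. With theta_0 = psi_0 = 1 and psi_j the MA(infinity) weights, this gives
  gamma(k) - sum_i phi_i gamma(k-i) = c_k,
  c_k = sigma^2 * sum_{j=k..q} theta_j psi_{j-k}   (c_k = 0 for k > q),
using gamma(-m) = gamma(m).
psi-weights needed (psi_j = theta_j + sum_i phi_i psi_{j-i}):
  psi_1 = theta_1 + phi_1 = -0.136 + (-0.143) = -0.279
Right-hand sides:
  c_0 = sigma^2 (1 + theta_1 psi_1) = 1 * (1 + (-0.136)(-0.279)) = 1 * 1.037944 = 1.037944
  c_1 = sigma^2 theta_1 = 1 * (-0.136) = -0.136
  c_2 = 0
Equations for k = 0 and k = 1 (AR order 1):
  gamma(0) = phi_1 gamma(1) + c_0
  gamma(1) = phi_1 gamma(0) + c_1
Substituting the second into the first: gamma(0) (1 - phi_1^2) = c_0 + phi_1 c_1, so
  gamma(0) = (c_0 + phi_1 c_1) / (1 - phi_1^2) = (1.037944 + (-0.143)(-0.136)) / (1 - (-0.143)^2) = 1.057392 / 0.979551 = 1.079466.
  gamma(1) = phi_1 gamma(0) + c_1 = (-0.143)(1.079466) + (-0.136) = -0.290364.
Therefore gamma(1) = -0.2904 (to 4 decimal places).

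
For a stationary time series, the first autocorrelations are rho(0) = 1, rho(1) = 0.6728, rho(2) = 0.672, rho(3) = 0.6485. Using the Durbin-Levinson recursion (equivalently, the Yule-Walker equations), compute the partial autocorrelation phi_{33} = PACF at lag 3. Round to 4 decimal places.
\phi_{33} = 0.2349

The PACF at lag k is phi_{kk}, the last component of the solution
to the Yule-Walker system G_k phi = r_k where
  (G_k)_{ij} = rho(|i - j|), (r_k)_i = rho(i), i,j = 1..k.
Equivalently, Durbin-Levinson gives phi_{kk} iteratively:
  phi_{11} = rho(1)
  phi_{kk} = [rho(k) - sum_{j=1..k-1} phi_{k-1,j} rho(k-j)]
            / [1 - sum_{j=1..k-1} phi_{k-1,j} rho(j)],
  phi_{k,j} = phi_{k-1,j} - phi_{kk} phi_{k-1,k-j},  j = 1..k-1.
Step k = 1:
  phi_11 = rho(1) = 0.6728.
Step k = 2:
  phi_22 = [rho(2) - phi_11 rho(1)] / [1 - phi_11 rho(1)] = [0.672 - (0.6728)(0.6728)] / [1 - (0.6728)(0.6728)]
         = 0.21934016 / 0.54734016 = 0.400738.
  Update: phi_21 = phi_11 - phi_22 phi_11 = 0.6728 - (0.400738)(0.6728) = 0.403183.
Step k = 3:
  phi_33 = [rho(3) - phi_21 rho(2) - phi_22 rho(1)] / [1 - phi_21 rho(1) - phi_22 rho(2)]
    numerator   = 0.6485 - (0.403183)(0.672) - (0.400738)(0.6728) = 0.10794412
    denominator = 1 - (0.403183)(0.6728) - (0.400738)(0.672) = 0.45944216
  phi_33 = 0.10794412 / 0.45944216 = 0.2349.
Therefore phi_{33} = 0.2349.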